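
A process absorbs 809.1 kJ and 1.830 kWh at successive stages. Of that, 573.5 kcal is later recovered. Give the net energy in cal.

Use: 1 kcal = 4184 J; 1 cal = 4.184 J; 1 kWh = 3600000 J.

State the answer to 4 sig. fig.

1.194×10⁶ cal

809.1 kJ × 1000 = 809100 J
1.830 kWh × 3600000 = 6.588×10⁶ J
573.5 kcal × 4184 = 2.39952×10⁶ J
Net: 809100 + 6.588×10⁶ − 2.39952×10⁶ = 4.99758×10⁶ J
In cal: 4.99758×10⁶ / 4.184 = 1.19445×10⁶ cal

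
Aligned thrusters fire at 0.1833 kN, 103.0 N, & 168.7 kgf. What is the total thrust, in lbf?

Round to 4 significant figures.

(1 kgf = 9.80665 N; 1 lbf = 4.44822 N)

0.1833 kN × 1000 → 183.3 N
103.0 N (already N)
168.7 kgf × 9.80665 → 1654.38 N
Sum: 183.3 + 103 + 1654.38 = 1940.68 N
In lbf: 1940.68 / 4.44822 = 436.282 lbf

436.3 lbf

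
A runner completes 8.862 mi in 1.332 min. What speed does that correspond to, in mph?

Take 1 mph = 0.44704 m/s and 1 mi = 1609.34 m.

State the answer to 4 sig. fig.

399.2 mph

8.862 mi × 1609.34 → 14262 m
1.332 min × 60 → 79.92 s
v = d / t = 14262 m / 79.92 s = 178.453 m/s
178.453 m/s ÷ (0.44704 m/s/mph) = 399.188 mph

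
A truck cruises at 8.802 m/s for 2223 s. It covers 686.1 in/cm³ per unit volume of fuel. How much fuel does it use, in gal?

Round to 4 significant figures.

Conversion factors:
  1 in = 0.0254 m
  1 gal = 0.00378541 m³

d = v × t = 8.802 × 2223 = 19566.8 m
686.1 in/cm³ → 1.74269×10⁷ m/m³
V = d / (distance per unit fuel) = 19566.8 / 1.74269×10⁷ = 0.00112279 m³
In gal: 0.00112279 / 0.00378541 = 0.29661 gal

0.2966 gal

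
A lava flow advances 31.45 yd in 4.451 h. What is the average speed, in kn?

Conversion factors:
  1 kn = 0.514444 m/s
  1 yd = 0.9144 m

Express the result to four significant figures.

0.003489 kn

31.45 yd × 0.9144 → 28.7579 m
4.451 h × 3600 → 16023.6 s
v = d / t = 28.7579 m / 16023.6 s = 0.00179472 m/s
0.00179472 m/s ÷ (0.514444 m/s/kn) = 0.00348866 kn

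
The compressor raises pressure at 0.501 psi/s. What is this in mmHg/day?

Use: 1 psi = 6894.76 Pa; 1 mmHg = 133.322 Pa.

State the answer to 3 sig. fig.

0.501 psi/s × 6894.76 Pa/psi = 3454.27 Pa/s
3454.27 Pa/s ÷ 133.322 Pa/mmHg × 86400 s/day = 2.23856×10⁶ mmHg/day

2.24×10⁶ mmHg/day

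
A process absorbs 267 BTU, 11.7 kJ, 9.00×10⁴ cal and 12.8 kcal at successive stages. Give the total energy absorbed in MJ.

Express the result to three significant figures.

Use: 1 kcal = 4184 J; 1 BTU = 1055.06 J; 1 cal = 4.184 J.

0.724 MJ

267 BTU × 1055.06 → 281701 J
11.7 kJ × 1000 → 11700 J
9.00×10⁴ cal × 4.184 → 376560 J
12.8 kcal × 4184 → 53555.2 J
Sum: 281701 + 11700 + 376560 + 53555.2 = 723516 J
In MJ: 723516 / 1000000 = 0.723516 MJ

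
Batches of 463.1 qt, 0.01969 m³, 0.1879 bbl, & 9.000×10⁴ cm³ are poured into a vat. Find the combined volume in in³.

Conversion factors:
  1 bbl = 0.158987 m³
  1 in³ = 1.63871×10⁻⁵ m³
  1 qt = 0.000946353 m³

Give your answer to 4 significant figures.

463.1 qt × 0.000946353 = 0.438256 m³
0.01969 m³ (already m³)
0.1879 bbl × 0.158987 = 0.0298737 m³
9.000×10⁴ cm³ × 10⁻⁶ = 0.09 m³
Total: 0.438256 + 0.01969 + 0.0298737 + 0.09 = 0.57782 m³
In in³: 0.57782 / 1.63871×10⁻⁵ = 35260.7 in³

3.526×10⁴ in³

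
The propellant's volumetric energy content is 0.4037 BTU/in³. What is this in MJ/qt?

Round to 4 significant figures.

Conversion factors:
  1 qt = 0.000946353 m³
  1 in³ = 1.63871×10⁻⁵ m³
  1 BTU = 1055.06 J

0.02460 MJ/qt

0.4037 BTU/in³ × 1055.06 J/BTU ÷ 1.63871×10⁻⁵ m³/in³ = 2.59916×10⁷ J/m³
2.59916×10⁷ J/m³ ÷ 1000000 J/MJ × 0.000946353 m³/qt = 0.0245972 MJ/qt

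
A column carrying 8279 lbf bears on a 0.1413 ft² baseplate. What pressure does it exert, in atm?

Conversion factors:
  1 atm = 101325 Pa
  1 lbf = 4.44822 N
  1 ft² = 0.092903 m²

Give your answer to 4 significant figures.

8279 lbf × 4.44822 → 36826.8 N
0.1413 ft² × 0.092903 → 0.0131272 m²
P = F / A = 36826.8 N / 0.0131272 m² = 2.80538×10⁶ Pa
2.80538×10⁶ Pa ÷ (101325 Pa/atm) = 27.6869 atm

27.69 atm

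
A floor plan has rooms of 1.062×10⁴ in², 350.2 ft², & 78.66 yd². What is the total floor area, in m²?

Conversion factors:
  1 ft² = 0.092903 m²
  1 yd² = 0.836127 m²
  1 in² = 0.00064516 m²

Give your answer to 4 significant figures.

1.062×10⁴ in² × 0.00064516 → 6.8516 m²
350.2 ft² × 0.092903 → 32.5346 m²
78.66 yd² × 0.836127 → 65.7697 m²
Total: 6.8516 + 32.5346 + 65.7697 = 105.156 m²

105.2 m²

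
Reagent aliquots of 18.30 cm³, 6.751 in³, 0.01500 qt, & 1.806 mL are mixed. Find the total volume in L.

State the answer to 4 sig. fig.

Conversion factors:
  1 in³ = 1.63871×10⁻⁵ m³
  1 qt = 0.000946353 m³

18.30 cm³ × 10⁻⁶ = 1.83×10⁻⁵ m³
6.751 in³ × 1.63871×10⁻⁵ = 1.10629×10⁻⁴ m³
0.01500 qt × 0.000946353 = 1.41953×10⁻⁵ m³
1.806 mL × 10⁻⁶ = 1.806×10⁻⁶ m³
Total: 1.83×10⁻⁵ + 1.10629×10⁻⁴ + 1.41953×10⁻⁵ + 1.806×10⁻⁶ = 1.4493×10⁻⁴ m³
In L: 1.4493×10⁻⁴ / 0.001 = 0.14493 L

0.1449 L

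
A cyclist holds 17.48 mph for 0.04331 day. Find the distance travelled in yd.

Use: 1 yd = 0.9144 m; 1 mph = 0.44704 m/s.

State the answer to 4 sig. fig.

17.48 mph × 0.44704 → 7.81426 m/s
0.04331 day × 86400 → 3741.98 s
d = v × t = 7.81426 m/s × 3741.98 s = 29240.8 m
29240.8 m ÷ (0.9144 m/yd) = 31978.1 yd

3.198×10⁴ yd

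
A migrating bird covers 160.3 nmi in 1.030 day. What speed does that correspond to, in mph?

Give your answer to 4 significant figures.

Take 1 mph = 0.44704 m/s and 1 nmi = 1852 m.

160.3 nmi × 1852 = 296876 m
1.030 day × 86400 = 88992 s
v = d / t = 296876 m / 88992 s = 3.33599 m/s
3.33599 m/s ÷ (0.44704 m/s/mph) = 7.4624 mph

7.462 mph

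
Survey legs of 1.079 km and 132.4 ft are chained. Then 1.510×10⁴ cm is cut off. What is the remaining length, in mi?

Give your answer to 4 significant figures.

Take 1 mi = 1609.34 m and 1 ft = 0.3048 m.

1.079 km × 1000 → 1079 m
132.4 ft × 0.3048 → 40.3555 m
1.510×10⁴ cm × 0.01 → 151 m
Net: 1079 + 40.3555 − 151 = 968.356 m
In mi: 968.356 / 1609.34 = 0.60171 mi

0.6017 mi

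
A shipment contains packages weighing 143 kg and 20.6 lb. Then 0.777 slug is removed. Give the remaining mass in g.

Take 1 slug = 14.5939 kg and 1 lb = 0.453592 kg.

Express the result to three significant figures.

143 kg (already kg)
20.6 lb × 0.453592 → 9.344 kg
0.777 slug × 14.5939 → 11.3395 kg
Net: 143 + 9.344 − 11.3395 = 141.004 kg
In g: 141.004 / 0.001 = 141004 g

1.41×10⁵ g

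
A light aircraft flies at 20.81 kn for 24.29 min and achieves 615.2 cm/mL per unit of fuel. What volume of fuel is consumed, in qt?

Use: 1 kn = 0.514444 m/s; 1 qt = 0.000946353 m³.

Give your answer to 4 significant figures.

2.680 qt

20.81 kn → 10.7056 m/s
24.29 min → 1457.4 s
d = v × t = 10.7056 × 1457.4 = 15602.3 m
615.2 cm/mL → 6.152×10⁶ m/m³
V = d / (distance per unit fuel) = 15602.3 / 6.152×10⁶ = 0.00253613 m³
In qt: 0.00253613 / 0.000946353 = 2.6799 qt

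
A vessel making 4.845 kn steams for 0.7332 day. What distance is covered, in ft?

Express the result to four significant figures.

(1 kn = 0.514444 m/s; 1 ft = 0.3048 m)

5.180×10⁵ ft

4.845 kn × 0.514444 = 2.49248 m/s
0.7332 day × 86400 = 63348.5 s
d = v × t = 2.49248 m/s × 63348.5 s = 157895 m
157895 m ÷ (0.3048 m/ft) = 518028 ft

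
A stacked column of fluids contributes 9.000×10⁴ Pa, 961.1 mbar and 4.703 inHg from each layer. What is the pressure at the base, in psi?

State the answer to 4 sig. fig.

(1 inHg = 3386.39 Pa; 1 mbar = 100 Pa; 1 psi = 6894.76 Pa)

9.000×10⁴ Pa (already Pa)
961.1 mbar × 100 = 96110 Pa
4.703 inHg × 3386.39 = 15926.2 Pa
Sum: 90000 + 96110 + 15926.2 = 202036 Pa
In psi: 202036 / 6894.76 = 29.3028 psi

29.30 psi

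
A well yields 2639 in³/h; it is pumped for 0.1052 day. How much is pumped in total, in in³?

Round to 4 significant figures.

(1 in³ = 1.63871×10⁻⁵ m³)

6663 in³

2639 in³/h → 1.20127×10⁻⁵ m³/s
0.1052 day → 9089.28 s
V = Q × t = 1.20127×10⁻⁵ × 9089.28 = 0.109187 m³
In in³: 0.109187 / 1.63871×10⁻⁵ = 6662.98 in³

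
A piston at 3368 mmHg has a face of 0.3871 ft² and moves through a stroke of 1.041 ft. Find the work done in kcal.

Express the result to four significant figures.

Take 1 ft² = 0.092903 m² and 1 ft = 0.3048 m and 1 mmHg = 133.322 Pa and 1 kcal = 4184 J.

1.225 kcal

3368 mmHg → 449028 Pa
0.3871 ft² → 0.0359628 m²
F = P × A = 449028 × 0.0359628 = 16148.3 N
1.041 ft → 0.317297 m
W = F × d = 16148.3 × 0.317297 = 5123.81 J
In kcal: 5123.81 / 4184 = 1.22462 kcal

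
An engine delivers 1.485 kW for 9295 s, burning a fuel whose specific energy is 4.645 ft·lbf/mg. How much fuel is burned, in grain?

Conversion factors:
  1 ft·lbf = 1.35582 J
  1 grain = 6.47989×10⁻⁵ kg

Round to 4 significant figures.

3.382×10⁴ grain

1.485 kW → 1485 W
E = P × t = 1485 × 9295 = 1.38031×10⁷ J
4.645 ft·lbf/mg → 6.29778×10⁶ J/kg
m = E / e_s = 1.38031×10⁷ / 6.29778×10⁶ = 2.19174 kg
In grain: 2.19174 / 6.47989×10⁻⁵ = 33823.7 grain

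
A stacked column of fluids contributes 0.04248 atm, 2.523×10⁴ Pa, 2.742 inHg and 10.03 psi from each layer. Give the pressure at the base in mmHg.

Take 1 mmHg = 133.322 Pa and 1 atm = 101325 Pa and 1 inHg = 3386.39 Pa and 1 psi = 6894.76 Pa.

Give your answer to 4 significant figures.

0.04248 atm × 101325 → 4304.29 Pa
2.523×10⁴ Pa (already Pa)
2.742 inHg × 3386.39 → 9285.48 Pa
10.03 psi × 6894.76 → 69154.4 Pa
Sum: 4304.29 + 25230 + 9285.48 + 69154.4 = 107974 Pa
In mmHg: 107974 / 133.322 = 809.874 mmHg

809.9 mmHg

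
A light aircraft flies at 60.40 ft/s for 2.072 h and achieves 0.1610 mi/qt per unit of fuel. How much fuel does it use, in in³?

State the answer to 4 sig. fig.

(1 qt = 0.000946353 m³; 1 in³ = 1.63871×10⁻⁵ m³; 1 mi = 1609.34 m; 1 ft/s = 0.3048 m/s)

60.40 ft/s → 18.4099 m/s
2.072 h → 7459.2 s
d = v × t = 18.4099 × 7459.2 = 137323 m
0.1610 mi/qt → 273792 m/m³
V = d / (distance per unit fuel) = 137323 / 273792 = 0.50156 m³
In in³: 0.50156 / 1.63871×10⁻⁵ = 30607 in³

3.061×10⁴ in³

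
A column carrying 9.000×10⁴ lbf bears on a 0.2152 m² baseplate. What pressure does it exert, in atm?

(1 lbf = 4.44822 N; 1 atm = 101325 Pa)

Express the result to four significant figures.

9.000×10⁴ lbf × 4.44822 = 400340 N
P = F / A = 400340 N / 0.2152 m² = 1.86032×10⁶ Pa
1.86032×10⁶ Pa ÷ (101325 Pa/atm) = 18.3599 atm

18.36 atm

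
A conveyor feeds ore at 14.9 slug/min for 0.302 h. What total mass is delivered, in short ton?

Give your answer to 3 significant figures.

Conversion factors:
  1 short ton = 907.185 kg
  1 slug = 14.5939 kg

14.9 slug/min → 3.62415 kg/s
0.302 h → 1087.2 s
m = ṁ × t = 3.62415 × 1087.2 = 3940.18 kg
In short ton: 3940.18 / 907.185 = 4.3433 short ton

4.34 short ton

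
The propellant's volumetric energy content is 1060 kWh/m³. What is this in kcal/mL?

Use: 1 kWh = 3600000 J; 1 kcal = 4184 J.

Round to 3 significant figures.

1060 kWh/m³ × 3600000 J/kWh = 3.816×10⁹ J/m³
3.816×10⁹ J/m³ ÷ 4184 J/kcal × 10⁻⁶ m³/mL = 0.912046 kcal/mL

0.912 kcal/mL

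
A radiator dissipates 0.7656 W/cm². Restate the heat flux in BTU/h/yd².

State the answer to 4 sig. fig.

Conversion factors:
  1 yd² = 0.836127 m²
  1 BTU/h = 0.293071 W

2.184×10⁴ BTU/h/yd²

0.7656 W/cm² ÷ 0.0001 m²/cm² = 7656 W/m²
7656 W/m² ÷ 0.293071 W/BTU/h × 0.836127 m²/yd² = 21842.4 BTU/h/yd²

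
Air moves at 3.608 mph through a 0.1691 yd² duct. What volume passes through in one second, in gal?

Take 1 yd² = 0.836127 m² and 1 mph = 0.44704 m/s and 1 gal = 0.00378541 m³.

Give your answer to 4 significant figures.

60.24 gal

3.608 mph × 0.44704 → 1.61292 m/s
0.1691 yd² × 0.836127 → 0.141389 m²
V = v × A × t = 1.61292 m/s × 0.141389 m² × 1 s = 0.228049 m³
0.228049 m³ ÷ (0.00378541 m³/gal) = 60.2442 gal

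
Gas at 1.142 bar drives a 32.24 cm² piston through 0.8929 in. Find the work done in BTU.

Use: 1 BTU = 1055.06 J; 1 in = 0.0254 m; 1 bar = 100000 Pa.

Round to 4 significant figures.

0.007914 BTU

1.142 bar → 114200 Pa
32.24 cm² → 0.003224 m²
F = P × A = 114200 × 0.003224 = 368.181 N
0.8929 in → 0.0226797 m
W = F × d = 368.181 × 0.0226797 = 8.35023 J
In BTU: 8.35023 / 1055.06 = 0.00791446 BTU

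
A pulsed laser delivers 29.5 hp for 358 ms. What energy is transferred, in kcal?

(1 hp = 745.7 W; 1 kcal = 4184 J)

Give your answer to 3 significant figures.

29.5 hp × 745.7 → 21998.2 W
358 ms × 0.001 → 0.358 s
E = P × t = 21998.2 W × 0.358 s = 7875.36 J
7875.36 J ÷ (4184 J/kcal) = 1.88226 kcal

1.88 kcal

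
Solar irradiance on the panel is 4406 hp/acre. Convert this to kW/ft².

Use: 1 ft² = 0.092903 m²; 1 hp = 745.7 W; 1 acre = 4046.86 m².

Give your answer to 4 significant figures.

4406 hp/acre × 745.7 W/hp ÷ 4046.86 m²/acre = 811.877 W/m²
811.877 W/m² ÷ 1000 W/kW × 0.092903 m²/ft² = 0.0754258 kW/ft²

0.07543 kW/ft²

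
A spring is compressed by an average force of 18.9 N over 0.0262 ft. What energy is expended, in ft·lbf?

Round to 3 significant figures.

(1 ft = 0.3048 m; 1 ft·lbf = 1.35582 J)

0.111 ft·lbf

0.0262 ft × 0.3048 = 0.00798576 m
W = F × d = 18.9 N × 0.00798576 m = 0.150931 J
0.150931 J ÷ (1.35582 J/ft·lbf) = 0.111321 ft·lbf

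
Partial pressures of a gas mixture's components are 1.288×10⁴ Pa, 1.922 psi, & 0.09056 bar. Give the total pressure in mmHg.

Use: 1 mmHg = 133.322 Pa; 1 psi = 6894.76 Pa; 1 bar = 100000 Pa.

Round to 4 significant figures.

263.9 mmHg

1.288×10⁴ Pa (already Pa)
1.922 psi × 6894.76 = 13251.7 Pa
0.09056 bar × 100000 = 9056 Pa
Total: 12880 + 13251.7 + 9056 = 35187.7 Pa
In mmHg: 35187.7 / 133.322 = 263.93 mmHg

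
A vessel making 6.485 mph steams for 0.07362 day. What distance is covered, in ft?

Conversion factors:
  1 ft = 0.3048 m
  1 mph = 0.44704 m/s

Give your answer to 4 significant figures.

6.485 mph × 0.44704 → 2.89905 m/s
0.07362 day × 86400 → 6360.77 s
d = v × t = 2.89905 m/s × 6360.77 s = 18440.2 m
18440.2 m ÷ (0.3048 m/ft) = 60499.3 ft

6.050×10⁴ ft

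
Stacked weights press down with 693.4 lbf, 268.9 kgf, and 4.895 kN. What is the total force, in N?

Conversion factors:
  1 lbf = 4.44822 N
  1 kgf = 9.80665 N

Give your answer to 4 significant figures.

693.4 lbf × 4.44822 = 3084.4 N
268.9 kgf × 9.80665 = 2637.01 N
4.895 kN × 1000 = 4895 N
Combined: 3084.4 + 2637.01 + 4895 = 10616.4 N

1.062×10⁴ N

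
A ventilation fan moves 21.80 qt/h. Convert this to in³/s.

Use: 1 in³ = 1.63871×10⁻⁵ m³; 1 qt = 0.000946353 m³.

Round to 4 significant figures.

21.80 qt/h × 0.000946353 m³/qt ÷ 3600 s/h = 5.73069×10⁻⁶ m³/s
5.73069×10⁻⁶ m³/s ÷ 1.63871×10⁻⁵ m³/in³ = 0.349707 in³/s

0.3497 in³/s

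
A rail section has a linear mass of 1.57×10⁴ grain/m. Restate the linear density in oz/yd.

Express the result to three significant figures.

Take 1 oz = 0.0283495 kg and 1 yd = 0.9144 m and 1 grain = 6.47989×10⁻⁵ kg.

32.8 oz/yd

1.57×10⁴ grain/m × 6.47989×10⁻⁵ kg/grain = 1.01734 kg/m
1.01734 kg/m ÷ 0.0283495 kg/oz × 0.9144 m/yd = 32.8138 oz/yd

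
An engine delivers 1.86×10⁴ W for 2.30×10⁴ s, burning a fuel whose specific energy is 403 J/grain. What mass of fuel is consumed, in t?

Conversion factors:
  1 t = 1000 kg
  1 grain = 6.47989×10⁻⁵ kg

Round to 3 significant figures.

E = P × t = 18600 × 23000 = 4.278×10⁸ J
403 J/grain → 6.21924×10⁶ J/kg
m = E / e_s = 4.278×10⁸ / 6.21924×10⁶ = 68.7865 kg
In t: 68.7865 / 1000 = 0.0687865 t

0.0688 t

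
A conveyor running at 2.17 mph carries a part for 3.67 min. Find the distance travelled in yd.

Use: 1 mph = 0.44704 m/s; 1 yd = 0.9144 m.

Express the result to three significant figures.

234 yd

2.17 mph × 0.44704 = 0.970077 m/s
3.67 min × 60 = 220.2 s
d = v × t = 0.970077 m/s × 220.2 s = 213.611 m
213.611 m ÷ (0.9144 m/yd) = 233.608 yd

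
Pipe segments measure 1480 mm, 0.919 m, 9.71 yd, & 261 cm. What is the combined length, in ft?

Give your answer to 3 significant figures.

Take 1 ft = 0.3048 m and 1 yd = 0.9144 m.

1480 mm × 0.001 = 1.48 m
0.919 m (already m)
9.71 yd × 0.9144 = 8.87882 m
261 cm × 0.01 = 2.61 m
Sum: 1.48 + 0.919 + 8.87882 + 2.61 = 13.8878 m
In ft: 13.8878 / 0.3048 = 45.5636 ft

45.6 ft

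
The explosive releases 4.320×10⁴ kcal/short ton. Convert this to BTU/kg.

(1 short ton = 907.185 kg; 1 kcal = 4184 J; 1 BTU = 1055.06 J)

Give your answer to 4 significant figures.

188.8 BTU/kg

4.320×10⁴ kcal/short ton × 4184 J/kcal ÷ 907.185 kg/short ton = 199241 J/kg
199241 J/kg ÷ 1055.06 J/BTU = 188.843 BTU/kg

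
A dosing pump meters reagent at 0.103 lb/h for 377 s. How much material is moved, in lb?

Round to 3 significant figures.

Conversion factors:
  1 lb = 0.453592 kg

0.0108 lb

0.103 lb/h → 1.29778×10⁻⁵ kg/s
m = ṁ × t = 1.29778×10⁻⁵ × 377 = 0.00489263 kg
In lb: 0.00489263 / 0.453592 = 0.0107864 lb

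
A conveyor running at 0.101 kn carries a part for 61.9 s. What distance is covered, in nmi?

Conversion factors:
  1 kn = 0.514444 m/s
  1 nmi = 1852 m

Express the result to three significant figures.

0.00174 nmi

0.101 kn × 0.514444 → 0.0519588 m/s
d = v × t = 0.0519588 m/s × 61.9 s = 3.21625 m
3.21625 m ÷ (1852 m/nmi) = 0.00173664 nmi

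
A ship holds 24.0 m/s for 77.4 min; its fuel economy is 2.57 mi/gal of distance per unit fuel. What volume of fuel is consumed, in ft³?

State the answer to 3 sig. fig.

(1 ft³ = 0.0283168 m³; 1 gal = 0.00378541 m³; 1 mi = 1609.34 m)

3.60 ft³

77.4 min → 4644 s
d = v × t = 24 × 4644 = 111456 m
2.57 mi/gal → 1.09262×10⁶ m/m³
V = d / (distance per unit fuel) = 111456 / 1.09262×10⁶ = 0.102008 m³
In ft³: 0.102008 / 0.0283168 = 3.60238 ft³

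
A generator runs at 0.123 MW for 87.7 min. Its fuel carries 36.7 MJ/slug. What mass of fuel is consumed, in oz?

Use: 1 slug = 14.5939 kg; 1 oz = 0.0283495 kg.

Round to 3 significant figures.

9080 oz

0.123 MW → 123000 W
87.7 min → 5262 s
E = P × t = 123000 × 5262 = 6.47226×10⁸ J
36.7 MJ/slug → 2.51475×10⁶ J/kg
m = E / e_s = 6.47226×10⁸ / 2.51475×10⁶ = 257.372 kg
In oz: 257.372 / 0.0283495 = 9078.54 oz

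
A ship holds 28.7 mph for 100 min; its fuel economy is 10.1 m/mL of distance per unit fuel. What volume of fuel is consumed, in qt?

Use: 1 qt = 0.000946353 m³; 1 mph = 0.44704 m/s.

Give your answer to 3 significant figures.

8.05 qt

28.7 mph → 12.83 m/s
100 min → 6000 s
d = v × t = 12.83 × 6000 = 76980 m
10.1 m/mL → 1.01×10⁷ m/m³
V = d / (distance per unit fuel) = 76980 / 1.01×10⁷ = 0.00762178 m³
In qt: 0.00762178 / 0.000946353 = 8.05384 qt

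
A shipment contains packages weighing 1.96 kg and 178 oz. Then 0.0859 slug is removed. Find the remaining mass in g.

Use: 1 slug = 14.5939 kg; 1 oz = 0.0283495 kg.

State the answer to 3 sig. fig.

1.96 kg (already kg)
178 oz × 0.0283495 → 5.04621 kg
0.0859 slug × 14.5939 → 1.25362 kg
Net: 1.96 + 5.04621 − 1.25362 = 5.75259 kg
In g: 5.75259 / 0.001 = 5752.59 g

5750 g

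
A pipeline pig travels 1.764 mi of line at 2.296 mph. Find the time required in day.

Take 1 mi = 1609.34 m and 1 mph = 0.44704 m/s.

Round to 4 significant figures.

1.764 mi × 1609.34 = 2838.88 m
2.296 mph × 0.44704 = 1.0264 m/s
t = d / v = 2838.88 m / 1.0264 m/s = 2765.86 s
2765.86 s ÷ (86400 s/day) = 0.0320123 day

0.03201 day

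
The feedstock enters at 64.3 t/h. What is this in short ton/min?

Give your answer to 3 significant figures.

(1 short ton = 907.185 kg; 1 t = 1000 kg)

64.3 t/h × 1000 kg/t ÷ 3600 s/h = 17.8611 kg/s
17.8611 kg/s ÷ 907.185 kg/short ton × 60 s/min = 1.18131 short ton/min

1.18 short ton/min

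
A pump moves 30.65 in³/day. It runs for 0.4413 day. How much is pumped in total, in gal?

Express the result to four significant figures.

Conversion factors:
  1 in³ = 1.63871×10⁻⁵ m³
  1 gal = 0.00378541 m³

30.65 in³/day → 5.81325×10⁻⁹ m³/s
0.4413 day → 38128.3 s
V = Q × t = 5.81325×10⁻⁹ × 38128.3 = 2.21649×10⁻⁴ m³
In gal: 2.21649×10⁻⁴ / 0.00378541 = 0.0585535 gal

0.05855 gal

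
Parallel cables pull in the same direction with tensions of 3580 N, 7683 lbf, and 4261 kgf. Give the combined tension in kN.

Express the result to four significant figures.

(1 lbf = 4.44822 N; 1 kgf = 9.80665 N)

3580 N (already N)
7683 lbf × 4.44822 = 34175.7 N
4261 kgf × 9.80665 = 41786.1 N
Total: 3580 + 34175.7 + 41786.1 = 79541.8 N
In kN: 79541.8 / 1000 = 79.5418 kN

79.54 kN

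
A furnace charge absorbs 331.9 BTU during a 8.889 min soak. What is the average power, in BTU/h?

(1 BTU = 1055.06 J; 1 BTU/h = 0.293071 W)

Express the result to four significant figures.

2240 BTU/h

331.9 BTU × 1055.06 = 350174 J
8.889 min × 60 = 533.34 s
P = E / t = 350174 J / 533.34 s = 656.568 W
656.568 W ÷ (0.293071 W/BTU/h) = 2240.3 BTU/h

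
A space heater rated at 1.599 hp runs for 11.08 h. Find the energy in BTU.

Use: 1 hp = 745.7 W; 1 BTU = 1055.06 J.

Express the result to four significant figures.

4.508×10⁴ BTU

1.599 hp × 745.7 → 1192.37 W
11.08 h × 3600 → 39888 s
E = P × t = 1192.37 W × 39888 s = 4.75613×10⁷ J
4.75613×10⁷ J ÷ (1055.06 J/BTU) = 45079.2 BTU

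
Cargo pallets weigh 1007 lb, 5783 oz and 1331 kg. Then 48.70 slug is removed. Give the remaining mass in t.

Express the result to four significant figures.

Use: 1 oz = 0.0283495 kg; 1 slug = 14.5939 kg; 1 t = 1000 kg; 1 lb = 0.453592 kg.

1.241 t

1007 lb × 0.453592 = 456.767 kg
5783 oz × 0.0283495 = 163.945 kg
1331 kg (already kg)
48.70 slug × 14.5939 = 710.723 kg
Result: 456.767 + 163.945 + 1331 − 710.723 = 1240.99 kg
In t: 1240.99 / 1000 = 1.24099 t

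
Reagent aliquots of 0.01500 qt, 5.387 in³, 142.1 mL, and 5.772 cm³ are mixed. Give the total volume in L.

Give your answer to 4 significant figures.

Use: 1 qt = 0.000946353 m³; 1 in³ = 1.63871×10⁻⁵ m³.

0.01500 qt × 0.000946353 → 1.41953×10⁻⁵ m³
5.387 in³ × 1.63871×10⁻⁵ → 8.82773×10⁻⁵ m³
142.1 mL × 10⁻⁶ → 1.421×10⁻⁴ m³
5.772 cm³ × 10⁻⁶ → 5.772×10⁻⁶ m³
Sum: 1.41953×10⁻⁵ + 8.82773×10⁻⁵ + 1.421×10⁻⁴ + 5.772×10⁻⁶ = 2.50345×10⁻⁴ m³
In L: 2.50345×10⁻⁴ / 0.001 = 0.250345 L

0.2503 L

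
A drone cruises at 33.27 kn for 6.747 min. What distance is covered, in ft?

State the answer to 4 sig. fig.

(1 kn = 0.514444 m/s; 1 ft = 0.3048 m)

2.273×10⁴ ft

33.27 kn × 0.514444 = 17.1156 m/s
6.747 min × 60 = 404.82 s
d = v × t = 17.1156 m/s × 404.82 s = 6928.74 m
6928.74 m ÷ (0.3048 m/ft) = 22732.1 ft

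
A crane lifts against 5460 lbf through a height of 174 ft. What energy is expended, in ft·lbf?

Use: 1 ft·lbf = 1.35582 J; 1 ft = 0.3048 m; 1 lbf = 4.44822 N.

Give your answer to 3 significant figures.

5460 lbf × 4.44822 = 24287.3 N
174 ft × 0.3048 = 53.0352 m
W = F × d = 24287.3 N × 53.0352 m = 1.28808×10⁶ J
1.28808×10⁶ J ÷ (1.35582 J/ft·lbf) = 950038 ft·lbf

9.50×10⁵ ft·lbf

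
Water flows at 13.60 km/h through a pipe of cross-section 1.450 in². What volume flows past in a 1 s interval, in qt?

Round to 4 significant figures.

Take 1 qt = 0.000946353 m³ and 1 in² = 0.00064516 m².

13.60 km/h × (1/3.6) → 3.77778 m/s
1.450 in² × 0.00064516 → 9.35482×10⁻⁴ m²
V = v × A × t = 3.77778 m/s × 9.35482×10⁻⁴ m² × 1 s = 0.00353405 m³
0.00353405 m³ ÷ (0.000946353 m³/qt) = 3.73439 qt

3.734 qt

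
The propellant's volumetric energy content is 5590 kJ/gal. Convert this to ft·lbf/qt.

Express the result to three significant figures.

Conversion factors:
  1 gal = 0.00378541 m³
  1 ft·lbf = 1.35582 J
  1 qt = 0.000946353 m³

5590 kJ/gal × 1000 J/kJ ÷ 0.00378541 m³/gal = 1.47672×10⁹ J/m³
1.47672×10⁹ J/m³ ÷ 1.35582 J/ft·lbf × 0.000946353 m³/qt = 1.03074×10⁶ ft·lbf/qt

1.03×10⁶ ft·lbf/qt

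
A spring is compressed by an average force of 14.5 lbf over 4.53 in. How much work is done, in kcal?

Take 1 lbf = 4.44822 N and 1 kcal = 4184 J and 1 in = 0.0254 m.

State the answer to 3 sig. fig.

0.00177 kcal

14.5 lbf × 4.44822 = 64.4992 N
4.53 in × 0.0254 = 0.115062 m
W = F × d = 64.4992 N × 0.115062 m = 7.42141 J
7.42141 J ÷ (4184 J/kcal) = 0.00177376 kcal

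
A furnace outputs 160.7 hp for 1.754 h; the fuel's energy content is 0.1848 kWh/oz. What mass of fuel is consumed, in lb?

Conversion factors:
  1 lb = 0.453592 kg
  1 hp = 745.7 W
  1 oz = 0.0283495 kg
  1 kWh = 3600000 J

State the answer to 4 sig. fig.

160.7 hp → 119834 W
1.754 h → 6314.4 s
E = P × t = 119834 × 6314.4 = 7.5668×10⁸ J
0.1848 kWh/oz → 2.34671×10⁷ J/kg
m = E / e_s = 7.5668×10⁸ / 2.34671×10⁷ = 32.2443 kg
In lb: 32.2443 / 0.453592 = 71.0866 lb

71.09 lb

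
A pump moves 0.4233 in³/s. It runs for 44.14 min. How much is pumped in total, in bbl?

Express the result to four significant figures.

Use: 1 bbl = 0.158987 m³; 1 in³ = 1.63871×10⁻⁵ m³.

0.1156 bbl

0.4233 in³/s → 6.93666×10⁻⁶ m³/s
44.14 min → 2648.4 s
V = Q × t = 6.93666×10⁻⁶ × 2648.4 = 0.0183711 m³
In bbl: 0.0183711 / 0.158987 = 0.115551 bbl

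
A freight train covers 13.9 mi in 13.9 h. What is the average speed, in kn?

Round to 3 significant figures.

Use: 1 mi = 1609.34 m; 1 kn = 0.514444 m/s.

0.869 kn

13.9 mi × 1609.34 → 22369.8 m
13.9 h × 3600 → 50040 s
v = d / t = 22369.8 m / 50040 s = 0.447038 m/s
0.447038 m/s ÷ (0.514444 m/s/kn) = 0.868973 kn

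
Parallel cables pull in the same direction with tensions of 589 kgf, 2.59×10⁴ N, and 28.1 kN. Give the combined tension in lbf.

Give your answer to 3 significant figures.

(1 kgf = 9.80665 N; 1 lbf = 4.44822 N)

1.34×10⁴ lbf

589 kgf × 9.80665 = 5776.12 N
2.59×10⁴ N (already N)
28.1 kN × 1000 = 28100 N
Total: 5776.12 + 25900 + 28100 = 59776.1 N
In lbf: 59776.1 / 4.44822 = 13438.2 lbf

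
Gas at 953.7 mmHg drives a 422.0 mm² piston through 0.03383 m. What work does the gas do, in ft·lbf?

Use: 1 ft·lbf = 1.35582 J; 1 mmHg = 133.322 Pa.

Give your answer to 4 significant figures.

953.7 mmHg → 127149 Pa
422.0 mm² → 4.22×10⁻⁴ m²
F = P × A = 127149 × 4.22×10⁻⁴ = 53.6569 N
W = F × d = 53.6569 × 0.03383 = 1.81521 J
In ft·lbf: 1.81521 / 1.35582 = 1.33883 ft·lbf

1.339 ft·lbf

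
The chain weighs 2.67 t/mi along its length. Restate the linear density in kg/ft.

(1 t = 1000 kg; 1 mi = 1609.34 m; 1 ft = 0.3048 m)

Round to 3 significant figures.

2.67 t/mi × 1000 kg/t ÷ 1609.34 m/mi = 1.65907 kg/m
1.65907 kg/m × 0.3048 m/ft = 0.505685 kg/ft

0.506 kg/ft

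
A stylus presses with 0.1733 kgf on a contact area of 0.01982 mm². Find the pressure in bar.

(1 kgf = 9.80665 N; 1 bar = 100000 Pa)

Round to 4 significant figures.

0.1733 kgf × 9.80665 = 1.69949 N
0.01982 mm² × 10⁻⁶ = 1.982×10⁻⁸ m²
P = F / A = 1.69949 N / 1.982×10⁻⁸ m² = 8.57462×10⁷ Pa
8.57462×10⁷ Pa ÷ (100000 Pa/bar) = 857.462 bar

857.5 bar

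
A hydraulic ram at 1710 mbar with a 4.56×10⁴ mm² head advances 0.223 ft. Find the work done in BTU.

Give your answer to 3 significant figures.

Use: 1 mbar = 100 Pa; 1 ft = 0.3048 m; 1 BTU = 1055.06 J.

0.502 BTU

1710 mbar → 171000 Pa
4.56×10⁴ mm² → 0.0456 m²
F = P × A = 171000 × 0.0456 = 7797.6 N
0.223 ft → 0.0679704 m
W = F × d = 7797.6 × 0.0679704 = 530.006 J
In BTU: 530.006 / 1055.06 = 0.502347 BTU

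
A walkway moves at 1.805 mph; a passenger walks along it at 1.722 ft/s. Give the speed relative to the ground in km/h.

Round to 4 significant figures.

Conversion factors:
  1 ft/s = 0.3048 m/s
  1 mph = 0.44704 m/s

4.794 km/h

1.805 mph × 0.44704 = 0.806907 m/s
1.722 ft/s × 0.3048 = 0.524866 m/s
Combined: 0.806907 + 0.524866 = 1.33177 m/s
In km/h: 1.33177 / (1/3.6) = 4.79437 km/h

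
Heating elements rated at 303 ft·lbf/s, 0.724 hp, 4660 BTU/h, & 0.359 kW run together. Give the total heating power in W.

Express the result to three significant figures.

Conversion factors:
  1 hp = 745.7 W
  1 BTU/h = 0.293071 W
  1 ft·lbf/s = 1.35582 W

303 ft·lbf/s × 1.35582 = 410.813 W
0.724 hp × 745.7 = 539.887 W
4660 BTU/h × 0.293071 = 1365.71 W
0.359 kW × 1000 = 359 W
Total: 410.813 + 539.887 + 1365.71 + 359 = 2675.41 W

2680 W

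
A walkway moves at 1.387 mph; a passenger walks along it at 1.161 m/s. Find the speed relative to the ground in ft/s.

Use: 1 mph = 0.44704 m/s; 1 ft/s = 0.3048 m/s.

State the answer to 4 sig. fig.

5.843 ft/s

1.387 mph × 0.44704 = 0.620044 m/s
1.161 m/s (already m/s)
Sum: 0.620044 + 1.161 = 1.78104 m/s
In ft/s: 1.78104 / 0.3048 = 5.84331 ft/s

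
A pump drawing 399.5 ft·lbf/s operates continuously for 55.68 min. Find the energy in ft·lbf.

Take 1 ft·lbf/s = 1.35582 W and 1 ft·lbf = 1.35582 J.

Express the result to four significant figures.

399.5 ft·lbf/s × 1.35582 = 541.65 W
55.68 min × 60 = 3340.8 s
E = P × t = 541.65 W × 3340.8 s = 1.80954×10⁶ J
1.80954×10⁶ J ÷ (1.35582 J/ft·lbf) = 1.33465×10⁶ ft·lbf

1.335×10⁶ ft·lbf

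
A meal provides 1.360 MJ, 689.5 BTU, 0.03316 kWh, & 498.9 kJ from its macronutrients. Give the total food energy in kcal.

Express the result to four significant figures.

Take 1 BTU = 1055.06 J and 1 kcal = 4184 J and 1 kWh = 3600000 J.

1.360 MJ × 1000000 → 1.36×10⁶ J
689.5 BTU × 1055.06 → 727464 J
0.03316 kWh × 3600000 → 119376 J
498.9 kJ × 1000 → 498900 J
Combined: 1.36×10⁶ + 727464 + 119376 + 498900 = 2.70574×10⁶ J
In kcal: 2.70574×10⁶ / 4184 = 646.687 kcal

646.7 kcal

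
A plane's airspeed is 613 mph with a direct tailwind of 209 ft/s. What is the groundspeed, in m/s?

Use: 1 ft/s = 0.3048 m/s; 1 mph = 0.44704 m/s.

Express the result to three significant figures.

338 m/s

613 mph × 0.44704 = 274.036 m/s
209 ft/s × 0.3048 = 63.7032 m/s
Total: 274.036 + 63.7032 = 337.739 m/s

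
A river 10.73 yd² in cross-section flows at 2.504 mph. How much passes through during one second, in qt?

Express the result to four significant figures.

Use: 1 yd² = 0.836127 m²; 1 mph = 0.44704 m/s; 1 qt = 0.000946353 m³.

2.504 mph × 0.44704 → 1.11939 m/s
10.73 yd² × 0.836127 → 8.97164 m²
V = v × A × t = 1.11939 m/s × 8.97164 m² × 1 s = 10.0428 m³
10.0428 m³ ÷ (0.000946353 m³/qt) = 10612.1 qt

1.061×10⁴ qt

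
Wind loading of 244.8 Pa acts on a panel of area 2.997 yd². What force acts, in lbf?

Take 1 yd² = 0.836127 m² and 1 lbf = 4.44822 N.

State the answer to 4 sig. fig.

137.9 lbf

2.997 yd² × 0.836127 = 2.50587 m²
F = P × A = 244.8 Pa × 2.50587 m² = 613.437 N
613.437 N ÷ (4.44822 N/lbf) = 137.906 lbf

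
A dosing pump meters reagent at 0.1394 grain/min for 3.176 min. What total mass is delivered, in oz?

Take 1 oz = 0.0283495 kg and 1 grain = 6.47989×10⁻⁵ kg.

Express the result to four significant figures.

0.1394 grain/min → 1.50549×10⁻⁷ kg/s
3.176 min → 190.56 s
m = ṁ × t = 1.50549×10⁻⁷ × 190.56 = 2.86886×10⁻⁵ kg
In oz: 2.86886×10⁻⁵ / 0.0283495 = 0.00101196 oz

0.001012 oz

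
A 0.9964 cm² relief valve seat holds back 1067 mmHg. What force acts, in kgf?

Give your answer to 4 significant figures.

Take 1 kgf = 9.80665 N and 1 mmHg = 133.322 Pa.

1.445 kgf

1067 mmHg × 133.322 → 142255 Pa
0.9964 cm² × 0.0001 → 9.964×10⁻⁵ m²
F = P × A = 142255 Pa × 9.964×10⁻⁵ m² = 14.1743 N
14.1743 N ÷ (9.80665 N/kgf) = 1.44538 kgf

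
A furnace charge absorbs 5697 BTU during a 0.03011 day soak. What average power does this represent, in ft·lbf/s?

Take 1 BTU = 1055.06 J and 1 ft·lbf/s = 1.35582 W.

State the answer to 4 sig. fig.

5697 BTU × 1055.06 → 6.01068×10⁶ J
0.03011 day × 86400 → 2601.5 s
P = E / t = 6.01068×10⁶ J / 2601.5 s = 2310.47 W
2310.47 W ÷ (1.35582 W/ft·lbf/s) = 1704.11 ft·lbf/s

1704 ft·lbf/s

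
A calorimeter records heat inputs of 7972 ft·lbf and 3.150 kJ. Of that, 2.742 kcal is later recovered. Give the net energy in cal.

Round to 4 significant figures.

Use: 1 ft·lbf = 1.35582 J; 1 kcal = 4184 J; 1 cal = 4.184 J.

594.2 cal

7972 ft·lbf × 1.35582 = 10808.6 J
3.150 kJ × 1000 = 3150 J
2.742 kcal × 4184 = 11472.5 J
Sum: 10808.6 + 3150 − 11472.5 = 2486.1 J
In cal: 2486.1 / 4.184 = 594.192 cal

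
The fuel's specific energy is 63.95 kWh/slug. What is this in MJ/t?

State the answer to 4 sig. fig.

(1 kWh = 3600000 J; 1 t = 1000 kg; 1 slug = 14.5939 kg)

1.578×10⁴ MJ/t

63.95 kWh/slug × 3600000 J/kWh ÷ 14.5939 kg/slug = 1.57751×10⁷ J/kg
1.57751×10⁷ J/kg ÷ 1000000 J/MJ × 1000 kg/t = 15775.1 MJ/t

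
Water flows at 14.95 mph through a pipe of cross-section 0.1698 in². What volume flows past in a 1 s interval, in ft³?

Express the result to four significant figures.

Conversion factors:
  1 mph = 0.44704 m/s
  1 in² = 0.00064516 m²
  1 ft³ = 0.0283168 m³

0.02586 ft³

14.95 mph × 0.44704 = 6.68325 m/s
0.1698 in² × 0.00064516 = 1.09548×10⁻⁴ m²
V = v × A × t = 6.68325 m/s × 1.09548×10⁻⁴ m² × 1 s = 7.32137×10⁻⁴ m³
7.32137×10⁻⁴ m³ ÷ (0.0283168 m³/ft³) = 0.0258552 ft³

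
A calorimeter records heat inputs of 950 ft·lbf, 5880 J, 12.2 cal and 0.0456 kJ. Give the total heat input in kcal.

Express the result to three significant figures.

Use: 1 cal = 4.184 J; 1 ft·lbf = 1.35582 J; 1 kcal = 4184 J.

950 ft·lbf × 1.35582 → 1288.03 J
5880 J (already J)
12.2 cal × 4.184 → 51.0448 J
0.0456 kJ × 1000 → 45.6 J
Total: 1288.03 + 5880 + 51.0448 + 45.6 = 7264.67 J
In kcal: 7264.67 / 4184 = 1.7363 kcal

1.74 kcal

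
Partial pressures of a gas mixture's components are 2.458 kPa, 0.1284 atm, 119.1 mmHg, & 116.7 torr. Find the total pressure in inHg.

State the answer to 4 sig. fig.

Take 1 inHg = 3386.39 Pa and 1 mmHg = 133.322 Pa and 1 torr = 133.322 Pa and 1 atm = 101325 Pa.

2.458 kPa × 1000 = 2458 Pa
0.1284 atm × 101325 = 13010.1 Pa
119.1 mmHg × 133.322 = 15878.7 Pa
116.7 torr × 133.322 = 15558.7 Pa
Sum: 2458 + 13010.1 + 15878.7 + 15558.7 = 46905.5 Pa
In inHg: 46905.5 / 3386.39 = 13.8512 inHg

13.85 inHg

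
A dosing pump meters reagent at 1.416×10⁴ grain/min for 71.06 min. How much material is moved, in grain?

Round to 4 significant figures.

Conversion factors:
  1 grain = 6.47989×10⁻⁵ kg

1.006×10⁶ grain

1.416×10⁴ grain/min → 0.0152925 kg/s
71.06 min → 4263.6 s
m = ṁ × t = 0.0152925 × 4263.6 = 65.2011 kg
In grain: 65.2011 / 6.47989×10⁻⁵ = 1.00621×10⁶ grain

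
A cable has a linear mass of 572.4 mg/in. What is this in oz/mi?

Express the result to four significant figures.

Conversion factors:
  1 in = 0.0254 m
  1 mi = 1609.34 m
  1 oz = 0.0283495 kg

572.4 mg/in × 10⁻⁶ kg/mg ÷ 0.0254 m/in = 0.0225354 kg/m
0.0225354 kg/m ÷ 0.0283495 kg/oz × 1609.34 m/mi = 1279.29 oz/mi

1279 oz/mi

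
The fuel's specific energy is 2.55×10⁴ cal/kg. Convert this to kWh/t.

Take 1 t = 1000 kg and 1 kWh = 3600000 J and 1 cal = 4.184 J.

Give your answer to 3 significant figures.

29.6 kWh/t

2.55×10⁴ cal/kg × 4.184 J/cal = 106692 J/kg
106692 J/kg ÷ 3600000 J/kWh × 1000 kg/t = 29.6367 kWh/t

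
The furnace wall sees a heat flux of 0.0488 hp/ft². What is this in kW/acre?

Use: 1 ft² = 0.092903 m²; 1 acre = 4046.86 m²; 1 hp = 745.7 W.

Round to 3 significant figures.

0.0488 hp/ft² × 745.7 W/hp ÷ 0.092903 m²/ft² = 391.701 W/m²
391.701 W/m² ÷ 1000 W/kW × 4046.86 m²/acre = 1585.16 kW/acre

1590 kW/acre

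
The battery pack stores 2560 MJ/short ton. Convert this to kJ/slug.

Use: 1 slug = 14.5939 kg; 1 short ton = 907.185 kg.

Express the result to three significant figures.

2560 MJ/short ton × 1000000 J/MJ ÷ 907.185 kg/short ton = 2.82192×10⁶ J/kg
2.82192×10⁶ J/kg ÷ 1000 J/kJ × 14.5939 kg/slug = 41182.8 kJ/slug

4.12×10⁴ kJ/slug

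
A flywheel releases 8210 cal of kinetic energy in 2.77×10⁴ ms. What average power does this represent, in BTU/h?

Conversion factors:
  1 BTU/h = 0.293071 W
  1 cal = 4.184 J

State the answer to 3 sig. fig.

4230 BTU/h

8210 cal × 4.184 → 34350.6 J
2.77×10⁴ ms × 0.001 → 27.7 s
P = E / t = 34350.6 J / 27.7 s = 1240.09 W
1240.09 W ÷ (0.293071 W/BTU/h) = 4231.36 BTU/h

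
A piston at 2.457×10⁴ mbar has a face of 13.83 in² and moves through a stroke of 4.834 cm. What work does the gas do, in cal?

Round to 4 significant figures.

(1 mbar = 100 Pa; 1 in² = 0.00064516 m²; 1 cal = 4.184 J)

2.457×10⁴ mbar → 2.457×10⁶ Pa
13.83 in² → 0.00892256 m²
F = P × A = 2.457×10⁶ × 0.00892256 = 21922.7 N
4.834 cm → 0.04834 m
W = F × d = 21922.7 × 0.04834 = 1059.74 J
In cal: 1059.74 / 4.184 = 253.284 cal

253.3 cal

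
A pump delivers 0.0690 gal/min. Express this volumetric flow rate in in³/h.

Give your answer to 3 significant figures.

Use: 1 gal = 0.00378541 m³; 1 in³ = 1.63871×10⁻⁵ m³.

0.0690 gal/min × 0.00378541 m³/gal ÷ 60 s/min = 4.35322×10⁻⁶ m³/s
4.35322×10⁻⁶ m³/s ÷ 1.63871×10⁻⁵ m³/in³ × 3600 s/h = 956.337 in³/h

956 in³/h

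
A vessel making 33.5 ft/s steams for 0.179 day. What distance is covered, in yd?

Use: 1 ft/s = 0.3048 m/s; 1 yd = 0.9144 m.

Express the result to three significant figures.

33.5 ft/s × 0.3048 → 10.2108 m/s
0.179 day × 86400 → 15465.6 s
d = v × t = 10.2108 m/s × 15465.6 s = 157916 m
157916 m ÷ (0.9144 m/yd) = 172699 yd

1.73×10⁵ yd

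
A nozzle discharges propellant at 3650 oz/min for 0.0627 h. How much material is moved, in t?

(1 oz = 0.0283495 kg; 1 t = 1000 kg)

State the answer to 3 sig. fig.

0.389 t

3650 oz/min → 1.72459 kg/s
0.0627 h → 225.72 s
m = ṁ × t = 1.72459 × 225.72 = 389.274 kg
In t: 389.274 / 1000 = 0.389274 t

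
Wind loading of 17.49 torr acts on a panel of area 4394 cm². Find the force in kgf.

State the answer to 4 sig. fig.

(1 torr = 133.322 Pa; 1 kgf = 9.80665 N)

104.5 kgf

17.49 torr × 133.322 → 2331.8 Pa
4394 cm² × 0.0001 → 0.4394 m²
F = P × A = 2331.8 Pa × 0.4394 m² = 1024.59 N
1024.59 N ÷ (9.80665 N/kgf) = 104.479 kgf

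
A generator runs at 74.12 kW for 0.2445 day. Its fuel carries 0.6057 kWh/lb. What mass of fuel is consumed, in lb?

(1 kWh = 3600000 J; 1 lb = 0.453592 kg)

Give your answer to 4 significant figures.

74.12 kW → 74120 W
0.2445 day → 21124.8 s
E = P × t = 74120 × 21124.8 = 1.56577×10⁹ J
0.6057 kWh/lb → 4.80723×10⁶ J/kg
m = E / e_s = 1.56577×10⁹ / 4.80723×10⁶ = 325.711 kg
In lb: 325.711 / 0.453592 = 718.07 lb

718.1 lb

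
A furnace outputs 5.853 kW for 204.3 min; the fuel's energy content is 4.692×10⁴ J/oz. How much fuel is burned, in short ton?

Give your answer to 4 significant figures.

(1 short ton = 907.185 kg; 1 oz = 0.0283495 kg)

5.853 kW → 5853 W
204.3 min → 12258 s
E = P × t = 5853 × 12258 = 7.17461×10⁷ J
4.692×10⁴ J/oz → 1.65506×10⁶ J/kg
m = E / e_s = 7.17461×10⁷ / 1.65506×10⁶ = 43.3495 kg
In short ton: 43.3495 / 907.185 = 0.0477846 short ton

0.04778 short ton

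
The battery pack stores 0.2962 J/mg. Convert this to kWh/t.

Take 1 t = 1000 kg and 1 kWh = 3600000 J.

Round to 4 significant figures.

0.2962 J/mg ÷ 10⁻⁶ kg/mg = 296200 J/kg
296200 J/kg ÷ 3600000 J/kWh × 1000 kg/t = 82.2778 kWh/t

82.28 kWh/t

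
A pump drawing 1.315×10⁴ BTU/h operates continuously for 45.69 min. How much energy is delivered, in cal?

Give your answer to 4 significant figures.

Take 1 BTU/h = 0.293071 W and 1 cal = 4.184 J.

1.315×10⁴ BTU/h × 0.293071 = 3853.88 W
45.69 min × 60 = 2741.4 s
E = P × t = 3853.88 W × 2741.4 s = 1.0565×10⁷ J
1.0565×10⁷ J ÷ (4.184 J/cal) = 2.5251×10⁶ cal

2.525×10⁶ cal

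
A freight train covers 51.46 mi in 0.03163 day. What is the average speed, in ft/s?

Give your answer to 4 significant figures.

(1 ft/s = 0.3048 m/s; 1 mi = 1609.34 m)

51.46 mi × 1609.34 = 82816.6 m
0.03163 day × 86400 = 2732.83 s
v = d / t = 82816.6 m / 2732.83 s = 30.3043 m/s
30.3043 m/s ÷ (0.3048 m/s/ft/s) = 99.4236 ft/s

99.42 ft/s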